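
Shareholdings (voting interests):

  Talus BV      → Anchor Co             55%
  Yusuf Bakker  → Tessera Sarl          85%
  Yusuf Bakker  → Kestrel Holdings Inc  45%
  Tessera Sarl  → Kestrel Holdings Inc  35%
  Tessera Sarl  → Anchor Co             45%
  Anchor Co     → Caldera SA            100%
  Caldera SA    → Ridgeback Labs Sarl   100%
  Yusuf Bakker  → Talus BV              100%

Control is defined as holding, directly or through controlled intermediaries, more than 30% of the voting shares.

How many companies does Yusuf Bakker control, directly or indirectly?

Yusuf holds 100% of Talus, so Yusuf controls Talus.
Yusuf holds 85% of Tessera, so Yusuf controls Tessera.
Tessera and Talus together hold 45% + 55% = 100% of Anchor, so Yusuf controls Anchor.
Tessera and Yusuf together hold 35% + 45% = 80% of Kestrel, so Yusuf controls Kestrel.
Anchor holds 100% of Caldera, so Yusuf controls Caldera.
Caldera holds 100% of Ridgeback, so Yusuf controls Ridgeback.
Yusuf controls 6 companies.

6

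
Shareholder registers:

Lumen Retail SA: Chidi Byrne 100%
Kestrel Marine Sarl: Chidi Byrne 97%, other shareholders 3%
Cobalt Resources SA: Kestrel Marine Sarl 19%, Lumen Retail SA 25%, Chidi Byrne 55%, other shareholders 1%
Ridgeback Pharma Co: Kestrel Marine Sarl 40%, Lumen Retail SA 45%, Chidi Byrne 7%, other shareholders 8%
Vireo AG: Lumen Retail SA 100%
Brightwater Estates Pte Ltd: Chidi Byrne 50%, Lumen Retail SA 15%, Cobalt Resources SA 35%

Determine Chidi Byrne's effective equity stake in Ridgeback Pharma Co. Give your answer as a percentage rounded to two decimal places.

Chidi reaches Ridgeback along 3 paths.
Via Kestrel: 97% × 40% = 38.8%.
Via Lumen: 100% × 45% = 45%.
Direct stake: 7% = 7%.
Total: 38.8% + 45% + 7% = 90.8%.
Rounded: 90.80%.

90.80%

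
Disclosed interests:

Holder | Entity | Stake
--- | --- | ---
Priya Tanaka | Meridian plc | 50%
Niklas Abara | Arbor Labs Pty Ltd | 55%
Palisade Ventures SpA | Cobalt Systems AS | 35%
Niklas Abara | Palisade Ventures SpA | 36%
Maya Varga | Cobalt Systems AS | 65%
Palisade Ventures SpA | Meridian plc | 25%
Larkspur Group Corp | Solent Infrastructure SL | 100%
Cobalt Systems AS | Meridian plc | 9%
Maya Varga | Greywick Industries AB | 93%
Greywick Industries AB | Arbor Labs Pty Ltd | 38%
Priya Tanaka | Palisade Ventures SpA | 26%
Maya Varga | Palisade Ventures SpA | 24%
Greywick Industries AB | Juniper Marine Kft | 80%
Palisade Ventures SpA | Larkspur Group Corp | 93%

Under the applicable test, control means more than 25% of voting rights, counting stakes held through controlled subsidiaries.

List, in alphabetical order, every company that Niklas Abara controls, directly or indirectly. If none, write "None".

Arbor Labs Pty Ltd, Cobalt Systems AS, Larkspur Group Corp, Meridian plc, Palisade Ventures SpA, Solent Infrastructure SL

Niklas holds 36% of Palisade, so Niklas controls Palisade.
Palisade holds 35% of Cobalt, so Niklas controls Cobalt.
Palisade holds 93% of Larkspur, so Niklas controls Larkspur.
Palisade and Cobalt together hold 25% + 9% = 34% of Meridian, so Niklas controls Meridian.
Larkspur holds 100% of Solent, so Niklas controls Solent.
Niklas holds 55% of Arbor, so Niklas controls Arbor.
No other company's threshold is met.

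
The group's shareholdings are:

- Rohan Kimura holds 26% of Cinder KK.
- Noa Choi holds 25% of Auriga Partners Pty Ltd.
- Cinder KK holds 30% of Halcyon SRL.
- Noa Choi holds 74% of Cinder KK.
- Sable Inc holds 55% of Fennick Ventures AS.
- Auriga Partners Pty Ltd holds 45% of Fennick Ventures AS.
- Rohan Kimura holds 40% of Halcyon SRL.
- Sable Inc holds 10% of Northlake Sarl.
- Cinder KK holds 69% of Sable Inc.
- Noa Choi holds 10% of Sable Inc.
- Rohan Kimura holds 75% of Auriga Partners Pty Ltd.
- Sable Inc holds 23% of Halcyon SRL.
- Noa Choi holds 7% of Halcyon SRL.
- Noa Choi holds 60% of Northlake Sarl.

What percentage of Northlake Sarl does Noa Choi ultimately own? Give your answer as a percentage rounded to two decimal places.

Noa reaches Northlake along 3 paths.
Via Sable: 10% × 10% = 1%.
Via Cinder → Sable: 74% × 69% × 10% = 5.106%.
Direct stake: 60% = 60%.
Total: 1% + 5.106% + 60% = 66.106%.
Rounded: 66.11%.

66.11%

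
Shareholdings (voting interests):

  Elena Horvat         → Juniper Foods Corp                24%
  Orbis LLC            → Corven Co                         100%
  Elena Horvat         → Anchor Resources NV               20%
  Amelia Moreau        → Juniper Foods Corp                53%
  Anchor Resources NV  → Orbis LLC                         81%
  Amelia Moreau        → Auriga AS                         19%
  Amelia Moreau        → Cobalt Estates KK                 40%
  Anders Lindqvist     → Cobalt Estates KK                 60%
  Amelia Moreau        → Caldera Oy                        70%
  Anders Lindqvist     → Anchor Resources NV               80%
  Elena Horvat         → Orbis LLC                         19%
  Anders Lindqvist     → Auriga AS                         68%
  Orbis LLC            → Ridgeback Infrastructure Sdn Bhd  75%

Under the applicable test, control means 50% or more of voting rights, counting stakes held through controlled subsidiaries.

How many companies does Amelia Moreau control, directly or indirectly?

2

Amelia holds 70% of Caldera, so Amelia controls Caldera.
Amelia holds 53% of Juniper, so Amelia controls Juniper.
No other company's threshold is met.
Amelia controls 2 companies.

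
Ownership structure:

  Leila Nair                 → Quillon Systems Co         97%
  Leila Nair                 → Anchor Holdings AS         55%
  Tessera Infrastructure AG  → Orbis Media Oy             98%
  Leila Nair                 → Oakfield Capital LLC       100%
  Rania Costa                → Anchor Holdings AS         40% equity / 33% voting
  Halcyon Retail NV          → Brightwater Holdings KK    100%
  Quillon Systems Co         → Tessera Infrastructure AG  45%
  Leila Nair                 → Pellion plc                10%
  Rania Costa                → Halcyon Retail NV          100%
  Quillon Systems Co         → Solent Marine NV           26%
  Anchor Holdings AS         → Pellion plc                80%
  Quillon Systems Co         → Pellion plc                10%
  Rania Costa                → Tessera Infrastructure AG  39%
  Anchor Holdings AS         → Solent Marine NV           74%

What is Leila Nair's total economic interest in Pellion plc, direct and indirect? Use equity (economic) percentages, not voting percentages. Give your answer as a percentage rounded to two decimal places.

Leila reaches Pellion along 3 paths.
Via Anchor: 55% × 80% = 44%.
Direct stake: 10% = 10%.
Via Quillon: 97% × 10% = 9.7%.
Total: 44% + 10% + 9.7% = 63.7%.
Rounded: 63.70%.

63.70%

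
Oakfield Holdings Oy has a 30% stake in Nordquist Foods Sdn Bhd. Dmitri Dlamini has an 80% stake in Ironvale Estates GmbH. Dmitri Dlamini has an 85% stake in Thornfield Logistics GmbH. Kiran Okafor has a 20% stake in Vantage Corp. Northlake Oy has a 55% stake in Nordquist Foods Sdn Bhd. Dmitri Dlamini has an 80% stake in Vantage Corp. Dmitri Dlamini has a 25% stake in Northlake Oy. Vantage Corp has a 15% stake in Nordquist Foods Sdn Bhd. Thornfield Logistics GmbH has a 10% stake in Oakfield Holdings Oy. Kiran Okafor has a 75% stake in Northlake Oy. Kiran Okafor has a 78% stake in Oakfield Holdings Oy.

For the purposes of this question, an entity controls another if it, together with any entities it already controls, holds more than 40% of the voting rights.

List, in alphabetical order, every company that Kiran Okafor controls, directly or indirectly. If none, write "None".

Nordquist Foods Sdn Bhd, Northlake Oy, Oakfield Holdings Oy

Kiran holds 75% of Northlake, so Kiran controls Northlake.
Kiran holds 78% of Oakfield, so Kiran controls Oakfield.
Oakfield and Northlake together hold 30% + 55% = 85% of Nordquist, so Kiran controls Nordquist.
No other company's threshold is met.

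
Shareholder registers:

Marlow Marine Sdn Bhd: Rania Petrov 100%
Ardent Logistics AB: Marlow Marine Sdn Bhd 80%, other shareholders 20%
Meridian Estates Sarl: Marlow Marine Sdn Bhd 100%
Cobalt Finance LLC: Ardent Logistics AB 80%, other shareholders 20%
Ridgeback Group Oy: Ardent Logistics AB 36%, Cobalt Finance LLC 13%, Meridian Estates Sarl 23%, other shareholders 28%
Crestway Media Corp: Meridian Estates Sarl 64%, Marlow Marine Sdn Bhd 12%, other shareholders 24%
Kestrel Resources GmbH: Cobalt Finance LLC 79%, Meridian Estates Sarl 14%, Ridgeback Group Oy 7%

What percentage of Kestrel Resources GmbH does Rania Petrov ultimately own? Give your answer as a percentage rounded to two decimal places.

Rania reaches Kestrel along 5 paths.
Via Marlow → Ardent → Cobalt: 100% × 80% × 80% × 79% = 50.56%.
Via Marlow → Meridian: 100% × 100% × 14% = 14%.
Via Marlow → Ardent → Ridgeback: 100% × 80% × 36% × 7% = 2.016%.
Via Marlow → Ardent → Cobalt → Ridgeback: 100% × 80% × 80% × 13% × 7% = 0.5824%.
Via Marlow → Meridian → Ridgeback: 100% × 100% × 23% × 7% = 1.61%.
Total: 50.56% + 14% + 2.016% + 0.5824% + 1.61% = 68.7684%.
Rounded: 68.77%.

68.77%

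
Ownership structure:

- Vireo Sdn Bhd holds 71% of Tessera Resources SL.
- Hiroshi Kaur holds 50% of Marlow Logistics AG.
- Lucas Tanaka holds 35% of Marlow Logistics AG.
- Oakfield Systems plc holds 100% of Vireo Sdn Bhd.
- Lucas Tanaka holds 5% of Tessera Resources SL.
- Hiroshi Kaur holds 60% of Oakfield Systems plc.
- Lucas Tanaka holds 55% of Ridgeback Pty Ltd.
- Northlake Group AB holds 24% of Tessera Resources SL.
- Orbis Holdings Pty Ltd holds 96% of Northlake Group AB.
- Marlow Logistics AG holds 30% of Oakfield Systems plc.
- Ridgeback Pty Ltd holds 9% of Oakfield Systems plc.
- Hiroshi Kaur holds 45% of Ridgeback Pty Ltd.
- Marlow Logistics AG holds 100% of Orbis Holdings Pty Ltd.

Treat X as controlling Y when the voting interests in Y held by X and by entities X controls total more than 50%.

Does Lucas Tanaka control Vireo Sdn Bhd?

No

Lucas holds 55% of Ridgeback, so Lucas controls Ridgeback.
Neither Lucas nor any entity Lucas controls holds any voting interest in Vireo.
So Lucas does not control Vireo.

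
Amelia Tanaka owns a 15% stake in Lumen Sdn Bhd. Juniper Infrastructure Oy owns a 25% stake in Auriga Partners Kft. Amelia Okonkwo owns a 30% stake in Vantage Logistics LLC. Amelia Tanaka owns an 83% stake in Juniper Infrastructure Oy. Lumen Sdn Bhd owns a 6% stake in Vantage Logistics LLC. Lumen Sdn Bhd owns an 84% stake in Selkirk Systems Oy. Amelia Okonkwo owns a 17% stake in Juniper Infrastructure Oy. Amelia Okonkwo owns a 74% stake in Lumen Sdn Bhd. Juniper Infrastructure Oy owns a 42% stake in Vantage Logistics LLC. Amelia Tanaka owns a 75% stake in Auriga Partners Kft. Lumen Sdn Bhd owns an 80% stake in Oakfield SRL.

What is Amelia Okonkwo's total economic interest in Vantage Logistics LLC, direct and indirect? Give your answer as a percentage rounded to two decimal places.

41.58%

Amelia Okonkwo reaches Vantage along 3 paths.
Via Juniper: 17% × 42% = 7.14%.
Direct stake: 30% = 30%.
Via Lumen: 74% × 6% = 4.44%.
Total: 7.14% + 30% + 4.44% = 41.58%.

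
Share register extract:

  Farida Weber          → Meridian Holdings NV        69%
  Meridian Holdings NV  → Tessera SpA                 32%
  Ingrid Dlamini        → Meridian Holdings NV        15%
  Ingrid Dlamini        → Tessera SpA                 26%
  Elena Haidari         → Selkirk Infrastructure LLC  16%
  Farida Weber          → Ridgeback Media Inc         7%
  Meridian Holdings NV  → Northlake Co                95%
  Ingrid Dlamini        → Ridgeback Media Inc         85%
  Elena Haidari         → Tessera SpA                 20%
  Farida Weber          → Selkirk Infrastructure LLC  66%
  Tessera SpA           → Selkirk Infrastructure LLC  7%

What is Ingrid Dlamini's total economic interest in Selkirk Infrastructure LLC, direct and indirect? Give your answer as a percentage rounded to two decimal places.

2.16%

Ingrid reaches Selkirk along 2 paths.
Via Tessera: 26% × 7% = 1.82%.
Via Meridian → Tessera: 15% × 32% × 7% = 0.336%.
Total: 1.82% + 0.336% = 2.156%.
Rounded: 2.16%.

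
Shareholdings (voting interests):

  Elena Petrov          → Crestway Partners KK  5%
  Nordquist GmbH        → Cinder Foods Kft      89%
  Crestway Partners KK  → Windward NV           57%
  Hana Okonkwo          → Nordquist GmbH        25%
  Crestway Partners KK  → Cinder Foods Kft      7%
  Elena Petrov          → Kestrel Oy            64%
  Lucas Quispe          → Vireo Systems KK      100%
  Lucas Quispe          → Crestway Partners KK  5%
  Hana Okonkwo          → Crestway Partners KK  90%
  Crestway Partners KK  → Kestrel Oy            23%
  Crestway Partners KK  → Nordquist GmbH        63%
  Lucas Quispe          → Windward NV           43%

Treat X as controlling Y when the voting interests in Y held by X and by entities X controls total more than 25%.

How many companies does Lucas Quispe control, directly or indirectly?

Lucas holds 100% of Vireo, so Lucas controls Vireo.
Lucas holds 43% of Windward, so Lucas controls Windward.
No other company's threshold is met.
Lucas controls 2 companies.

2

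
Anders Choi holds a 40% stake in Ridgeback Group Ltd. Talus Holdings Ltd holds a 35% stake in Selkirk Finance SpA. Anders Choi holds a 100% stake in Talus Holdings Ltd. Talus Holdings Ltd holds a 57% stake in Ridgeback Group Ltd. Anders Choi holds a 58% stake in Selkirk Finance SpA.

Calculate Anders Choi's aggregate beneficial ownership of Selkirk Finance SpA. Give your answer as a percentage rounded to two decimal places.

Anders reaches Selkirk along 2 paths.
Via Talus: 100% × 35% = 35%.
Direct stake: 58% = 58%.
Total: 35% + 58% = 93%.
Rounded: 93.00%.

93.00%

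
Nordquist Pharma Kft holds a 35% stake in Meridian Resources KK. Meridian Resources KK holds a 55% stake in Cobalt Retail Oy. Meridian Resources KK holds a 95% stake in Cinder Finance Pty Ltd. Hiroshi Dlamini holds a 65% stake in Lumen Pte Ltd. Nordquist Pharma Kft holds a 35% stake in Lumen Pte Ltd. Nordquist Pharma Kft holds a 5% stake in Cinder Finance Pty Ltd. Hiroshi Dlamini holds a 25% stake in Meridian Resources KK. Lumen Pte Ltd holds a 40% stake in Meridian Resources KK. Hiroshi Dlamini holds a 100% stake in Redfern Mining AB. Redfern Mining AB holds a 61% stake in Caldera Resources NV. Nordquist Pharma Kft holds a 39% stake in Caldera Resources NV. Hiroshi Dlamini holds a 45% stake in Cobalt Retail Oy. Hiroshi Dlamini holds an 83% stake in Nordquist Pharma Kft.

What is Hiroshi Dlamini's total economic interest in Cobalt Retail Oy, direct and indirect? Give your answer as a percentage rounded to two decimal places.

Hiroshi reaches Cobalt along 5 paths.
Direct stake: 45% = 45%.
Via Nordquist → Lumen → Meridian: 83% × 35% × 40% × 55% = 6.391%.
Via Lumen → Meridian: 65% × 40% × 55% = 14.3%.
Via Meridian: 25% × 55% = 13.75%.
Via Nordquist → Meridian: 83% × 35% × 55% = 15.9775%.
Total: 45% + 6.391% + 14.3% + 13.75% + 15.9775% = 95.4185%.
Rounded: 95.42%.

95.42%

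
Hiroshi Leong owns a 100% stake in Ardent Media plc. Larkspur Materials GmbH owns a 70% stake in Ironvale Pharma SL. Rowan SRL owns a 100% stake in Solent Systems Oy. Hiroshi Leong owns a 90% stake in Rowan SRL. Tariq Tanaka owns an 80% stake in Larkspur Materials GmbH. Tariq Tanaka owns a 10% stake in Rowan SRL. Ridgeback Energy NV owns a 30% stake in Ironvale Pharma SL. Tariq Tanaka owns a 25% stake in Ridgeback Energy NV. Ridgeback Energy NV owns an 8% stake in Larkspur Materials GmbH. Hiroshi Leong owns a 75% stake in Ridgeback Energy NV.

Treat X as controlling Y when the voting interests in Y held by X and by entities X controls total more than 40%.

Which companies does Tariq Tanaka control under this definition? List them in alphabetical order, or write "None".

Ironvale Pharma SL, Larkspur Materials GmbH

Tariq holds 80% of Larkspur, so Tariq controls Larkspur.
Larkspur holds 70% of Ironvale, so Tariq controls Ironvale.
No other company's threshold is met.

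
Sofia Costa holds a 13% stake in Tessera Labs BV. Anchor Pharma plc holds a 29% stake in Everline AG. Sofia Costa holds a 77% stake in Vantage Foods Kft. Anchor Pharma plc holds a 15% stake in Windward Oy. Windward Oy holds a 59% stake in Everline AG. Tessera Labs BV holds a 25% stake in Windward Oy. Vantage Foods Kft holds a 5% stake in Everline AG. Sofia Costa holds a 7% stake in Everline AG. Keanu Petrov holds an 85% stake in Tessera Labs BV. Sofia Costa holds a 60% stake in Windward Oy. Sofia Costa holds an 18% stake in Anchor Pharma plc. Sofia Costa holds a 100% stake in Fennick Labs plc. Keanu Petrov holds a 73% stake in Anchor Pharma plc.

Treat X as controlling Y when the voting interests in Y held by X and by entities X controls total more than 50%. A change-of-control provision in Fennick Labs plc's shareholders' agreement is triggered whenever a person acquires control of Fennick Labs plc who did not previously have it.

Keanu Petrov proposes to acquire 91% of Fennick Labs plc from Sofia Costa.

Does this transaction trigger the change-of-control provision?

The purchase adds only to Keanu's holdings (Sofia's stake shrinks), so Keanu is the only person who could newly come to control Fennick.
Keanu holds 73% of Anchor, so Keanu controls Anchor.
Keanu holds 85% of Tessera, so Keanu controls Tessera.
Neither Keanu nor any entity Keanu controls holds any voting interest in Fennick.
So before the transaction, Keanu does not control Fennick.
After the purchase, Keanu holds 91% of Fennick directly, and Sofia's stake falls to 9%.
Keanu holds 91% of Fennick, so Keanu controls Fennick.
Keanu did not control Fennick before and does after, so the clause is triggered.

Yes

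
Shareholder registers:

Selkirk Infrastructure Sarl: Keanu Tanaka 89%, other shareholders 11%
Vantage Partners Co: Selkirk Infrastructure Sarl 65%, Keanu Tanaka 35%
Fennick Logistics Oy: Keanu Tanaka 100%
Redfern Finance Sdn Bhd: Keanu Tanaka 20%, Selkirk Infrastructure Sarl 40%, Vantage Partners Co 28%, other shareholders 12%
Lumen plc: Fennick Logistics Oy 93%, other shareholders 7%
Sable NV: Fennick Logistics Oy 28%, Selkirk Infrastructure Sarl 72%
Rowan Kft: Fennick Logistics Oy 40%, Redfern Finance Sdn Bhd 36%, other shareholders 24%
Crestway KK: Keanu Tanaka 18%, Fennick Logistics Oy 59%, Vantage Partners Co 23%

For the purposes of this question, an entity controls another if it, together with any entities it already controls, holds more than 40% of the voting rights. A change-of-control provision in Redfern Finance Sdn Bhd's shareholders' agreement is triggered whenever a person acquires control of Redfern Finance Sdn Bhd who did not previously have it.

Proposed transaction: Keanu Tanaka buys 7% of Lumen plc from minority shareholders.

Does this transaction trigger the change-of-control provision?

The purchase changes only Keanu's holdings, so Keanu is the only person who could newly come to control Redfern.
Keanu holds 89% of Selkirk, so Keanu controls Selkirk.
Selkirk and Keanu together hold 65% + 35% = 100% of Vantage, so Keanu controls Vantage.
Keanu and Selkirk and Vantage together hold 20% + 40% + 28% = 88% of Redfern, so Keanu controls Redfern.
So Keanu already controls Redfern before the transaction.
After the purchase, Keanu holds 7% of Lumen directly.
Keanu controlled Redfern already, so this is not a new person acquiring control; every other person's position is unchanged or reduced.
No new person acquires control, so the clause is not triggered.

No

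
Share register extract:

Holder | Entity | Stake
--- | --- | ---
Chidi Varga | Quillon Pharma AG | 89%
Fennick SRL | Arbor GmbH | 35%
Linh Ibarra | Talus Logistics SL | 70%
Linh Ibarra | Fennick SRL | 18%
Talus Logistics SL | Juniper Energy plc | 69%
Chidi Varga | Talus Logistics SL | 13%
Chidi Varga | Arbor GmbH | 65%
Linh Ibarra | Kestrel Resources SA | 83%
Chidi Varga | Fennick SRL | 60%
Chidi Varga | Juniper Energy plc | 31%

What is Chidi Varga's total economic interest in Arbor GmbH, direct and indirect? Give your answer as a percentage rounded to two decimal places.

86.00%

Chidi reaches Arbor along 2 paths.
Direct stake: 65% = 65%.
Via Fennick: 60% × 35% = 21%.
Total: 65% + 21% = 86%.
Rounded: 86.00%.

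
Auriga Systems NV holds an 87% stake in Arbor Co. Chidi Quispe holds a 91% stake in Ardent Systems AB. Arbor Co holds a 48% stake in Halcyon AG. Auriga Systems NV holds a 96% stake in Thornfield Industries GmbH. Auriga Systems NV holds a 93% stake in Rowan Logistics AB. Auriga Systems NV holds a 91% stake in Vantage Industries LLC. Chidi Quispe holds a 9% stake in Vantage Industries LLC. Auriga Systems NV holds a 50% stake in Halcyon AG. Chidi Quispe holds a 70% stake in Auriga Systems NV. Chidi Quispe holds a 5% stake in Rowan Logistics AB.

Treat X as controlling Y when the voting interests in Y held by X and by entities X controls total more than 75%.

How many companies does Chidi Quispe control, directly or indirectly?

Chidi holds 91% of Ardent, so Chidi controls Ardent.
No other company's threshold is met.
Chidi controls 1 company.

1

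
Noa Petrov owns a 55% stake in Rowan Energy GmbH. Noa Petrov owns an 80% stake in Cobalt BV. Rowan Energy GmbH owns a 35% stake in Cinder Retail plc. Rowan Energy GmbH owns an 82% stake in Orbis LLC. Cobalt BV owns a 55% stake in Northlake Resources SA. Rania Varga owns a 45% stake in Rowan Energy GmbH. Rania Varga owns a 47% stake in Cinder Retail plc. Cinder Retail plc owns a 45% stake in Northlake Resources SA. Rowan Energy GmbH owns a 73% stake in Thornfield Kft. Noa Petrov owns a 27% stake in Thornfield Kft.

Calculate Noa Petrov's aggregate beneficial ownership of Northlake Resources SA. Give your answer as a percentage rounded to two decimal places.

Noa reaches Northlake along 2 paths.
Via Rowan → Cinder: 55% × 35% × 45% = 8.6625%.
Via Cobalt: 80% × 55% = 44%.
Total: 8.6625% + 44% = 52.6625%.
Rounded: 52.66%.

52.66%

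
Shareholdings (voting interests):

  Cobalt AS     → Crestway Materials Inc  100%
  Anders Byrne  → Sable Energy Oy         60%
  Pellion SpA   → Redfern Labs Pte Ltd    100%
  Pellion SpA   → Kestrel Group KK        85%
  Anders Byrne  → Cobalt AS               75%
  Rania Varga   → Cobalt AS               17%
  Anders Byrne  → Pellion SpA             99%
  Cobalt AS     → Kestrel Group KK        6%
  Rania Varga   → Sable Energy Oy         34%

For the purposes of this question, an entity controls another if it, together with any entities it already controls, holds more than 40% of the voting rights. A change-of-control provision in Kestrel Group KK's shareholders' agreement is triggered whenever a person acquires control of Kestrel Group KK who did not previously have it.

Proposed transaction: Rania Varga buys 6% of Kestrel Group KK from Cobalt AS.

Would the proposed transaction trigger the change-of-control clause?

The purchase adds only to Rania's holdings (Cobalt's stake shrinks), so Rania is the only person who could newly come to control Kestrel.
Rania's largest direct stake is 34% in Sable, which does not meet the threshold, so Rania controls no company.
Neither Rania nor any entity Rania controls holds any voting interest in Kestrel.
So before the transaction, Rania does not control Kestrel.
After the purchase, Rania holds 6% of Kestrel directly, and Cobalt's stake falls to 0%.
After the transaction, Rania's side holds 6% of Kestrel, not > 40%, so Rania still does not control Kestrel.
No new person acquires control, so the clause is not triggered.

No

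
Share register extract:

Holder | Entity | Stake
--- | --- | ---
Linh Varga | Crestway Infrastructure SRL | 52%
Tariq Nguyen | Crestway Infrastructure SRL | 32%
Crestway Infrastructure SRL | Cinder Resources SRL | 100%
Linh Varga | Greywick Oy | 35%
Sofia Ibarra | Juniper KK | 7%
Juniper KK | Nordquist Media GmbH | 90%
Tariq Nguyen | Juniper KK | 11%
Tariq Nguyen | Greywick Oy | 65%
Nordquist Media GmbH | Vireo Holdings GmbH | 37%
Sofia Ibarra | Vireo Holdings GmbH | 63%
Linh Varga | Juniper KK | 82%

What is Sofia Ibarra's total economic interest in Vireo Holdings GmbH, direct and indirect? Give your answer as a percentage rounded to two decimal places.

Sofia reaches Vireo along 2 paths.
Via Juniper → Nordquist: 7% × 90% × 37% = 2.331%.
Direct stake: 63% = 63%.
Total: 2.331% + 63% = 65.331%.
Rounded: 65.33%.

65.33%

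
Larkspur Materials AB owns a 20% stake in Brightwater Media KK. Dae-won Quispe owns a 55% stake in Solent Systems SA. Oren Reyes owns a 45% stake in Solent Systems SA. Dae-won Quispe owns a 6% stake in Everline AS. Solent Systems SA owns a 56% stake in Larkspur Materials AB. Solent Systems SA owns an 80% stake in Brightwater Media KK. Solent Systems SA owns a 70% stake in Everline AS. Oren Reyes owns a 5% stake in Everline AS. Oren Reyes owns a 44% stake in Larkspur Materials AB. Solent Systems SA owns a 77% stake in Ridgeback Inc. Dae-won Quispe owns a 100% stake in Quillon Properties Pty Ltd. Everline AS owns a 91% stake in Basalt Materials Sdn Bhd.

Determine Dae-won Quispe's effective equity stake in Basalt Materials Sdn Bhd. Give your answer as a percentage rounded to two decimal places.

Dae-won reaches Basalt along 2 paths.
Via Solent → Everline: 55% × 70% × 91% = 35.035%.
Via Everline: 6% × 91% = 5.46%.
Total: 35.035% + 5.46% = 40.495%.
Rounded: 40.50%.

40.50%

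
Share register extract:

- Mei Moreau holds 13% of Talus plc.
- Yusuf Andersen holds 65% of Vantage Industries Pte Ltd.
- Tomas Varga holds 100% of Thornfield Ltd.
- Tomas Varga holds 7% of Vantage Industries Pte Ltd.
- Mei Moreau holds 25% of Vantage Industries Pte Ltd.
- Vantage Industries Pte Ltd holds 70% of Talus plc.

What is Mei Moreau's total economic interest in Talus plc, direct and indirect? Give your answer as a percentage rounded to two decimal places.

Mei reaches Talus along 2 paths.
Via Vantage: 25% × 70% = 17.5%.
Direct stake: 13% = 13%.
Total: 17.5% + 13% = 30.5%.
Rounded: 30.50%.

30.50%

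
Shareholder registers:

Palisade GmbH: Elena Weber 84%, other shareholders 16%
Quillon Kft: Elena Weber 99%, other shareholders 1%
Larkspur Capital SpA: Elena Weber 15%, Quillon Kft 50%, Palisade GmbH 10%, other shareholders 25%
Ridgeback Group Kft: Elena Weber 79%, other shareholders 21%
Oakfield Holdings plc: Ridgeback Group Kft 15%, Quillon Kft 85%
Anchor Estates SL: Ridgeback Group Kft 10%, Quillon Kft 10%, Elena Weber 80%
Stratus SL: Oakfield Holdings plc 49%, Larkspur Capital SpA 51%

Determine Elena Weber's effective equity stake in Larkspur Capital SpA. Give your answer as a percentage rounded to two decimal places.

72.90%

Elena reaches Larkspur along 3 paths.
Direct stake: 15% = 15%.
Via Quillon: 99% × 50% = 49.5%.
Via Palisade: 84% × 10% = 8.4%.
Total: 15% + 49.5% + 8.4% = 72.9%.
Rounded: 72.90%.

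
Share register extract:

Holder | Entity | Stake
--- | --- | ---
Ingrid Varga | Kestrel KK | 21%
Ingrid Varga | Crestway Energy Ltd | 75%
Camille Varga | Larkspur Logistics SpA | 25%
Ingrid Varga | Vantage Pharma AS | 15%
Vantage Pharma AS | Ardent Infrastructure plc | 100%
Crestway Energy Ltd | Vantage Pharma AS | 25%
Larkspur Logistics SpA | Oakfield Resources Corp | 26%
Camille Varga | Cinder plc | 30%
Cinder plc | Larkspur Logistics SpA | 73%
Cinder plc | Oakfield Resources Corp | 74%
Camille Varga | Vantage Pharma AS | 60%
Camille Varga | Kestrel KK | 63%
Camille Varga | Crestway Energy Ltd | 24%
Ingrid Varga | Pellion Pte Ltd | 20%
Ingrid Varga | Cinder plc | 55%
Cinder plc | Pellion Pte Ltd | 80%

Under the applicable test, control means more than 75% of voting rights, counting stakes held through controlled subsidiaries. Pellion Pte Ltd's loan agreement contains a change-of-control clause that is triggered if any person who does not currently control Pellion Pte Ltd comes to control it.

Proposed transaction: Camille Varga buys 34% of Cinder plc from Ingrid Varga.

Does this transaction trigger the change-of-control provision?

The purchase adds only to Camille's holdings (Ingrid's stake shrinks), so Camille is the only person who could newly come to control Pellion.
Camille's largest direct stake is 63% in Kestrel, which does not meet the threshold, so Camille controls no company.
Neither Camille nor any entity Camille controls holds any voting interest in Pellion.
So before the transaction, Camille does not control Pellion.
After the purchase, Camille's direct stake in Cinder rises to 30% + 34% = 64%, and Ingrid's stake falls to 21%.
Camille's side now holds 64% of Cinder, not > 75%, so Camille still does not control Cinder.
After the transaction, neither Camille nor any entity Camille controls holds a voting interest in Pellion, so Camille still does not control it.
No new person acquires control, so the clause is not triggered.

No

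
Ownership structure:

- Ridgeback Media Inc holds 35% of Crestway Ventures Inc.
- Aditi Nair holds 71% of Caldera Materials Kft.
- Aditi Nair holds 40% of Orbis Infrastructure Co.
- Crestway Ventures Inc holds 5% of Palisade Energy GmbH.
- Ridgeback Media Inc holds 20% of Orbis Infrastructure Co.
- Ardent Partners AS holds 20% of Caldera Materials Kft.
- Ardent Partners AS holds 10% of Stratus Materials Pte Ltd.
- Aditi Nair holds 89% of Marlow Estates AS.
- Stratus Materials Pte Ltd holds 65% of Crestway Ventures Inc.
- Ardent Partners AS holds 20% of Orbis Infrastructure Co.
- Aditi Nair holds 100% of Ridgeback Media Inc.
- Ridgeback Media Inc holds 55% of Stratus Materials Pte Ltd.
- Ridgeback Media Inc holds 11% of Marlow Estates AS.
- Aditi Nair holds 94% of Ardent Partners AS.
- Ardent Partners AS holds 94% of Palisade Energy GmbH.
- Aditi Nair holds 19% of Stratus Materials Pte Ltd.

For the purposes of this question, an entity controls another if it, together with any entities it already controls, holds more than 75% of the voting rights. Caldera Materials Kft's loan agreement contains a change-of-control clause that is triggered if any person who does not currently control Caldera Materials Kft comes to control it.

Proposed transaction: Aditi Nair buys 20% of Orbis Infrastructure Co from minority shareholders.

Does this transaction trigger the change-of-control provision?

No

The purchase changes only Aditi's holdings, so Aditi is the only person who could newly come to control Caldera.
Aditi holds 94% of Ardent, so Aditi controls Ardent.
Aditi and Ardent together hold 71% + 20% = 91% of Caldera, so Aditi controls Caldera.
So Aditi already controls Caldera before the transaction.
After the purchase, Aditi's direct stake in Orbis rises to 40% + 20% = 60%.
Aditi controlled Caldera already, so this is not a new person acquiring control; every other person's position is unchanged or reduced.
No new person acquires control, so the clause is not triggered.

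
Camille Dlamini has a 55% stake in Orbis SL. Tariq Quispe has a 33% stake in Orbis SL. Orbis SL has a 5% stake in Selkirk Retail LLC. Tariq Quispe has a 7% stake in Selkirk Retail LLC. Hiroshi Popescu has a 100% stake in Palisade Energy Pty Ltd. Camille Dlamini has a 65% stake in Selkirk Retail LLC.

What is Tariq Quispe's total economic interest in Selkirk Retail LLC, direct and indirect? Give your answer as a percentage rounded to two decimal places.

8.65%

Tariq reaches Selkirk along 2 paths.
Via Orbis: 33% × 5% = 1.65%.
Direct stake: 7% = 7%.
Total: 1.65% + 7% = 8.65%.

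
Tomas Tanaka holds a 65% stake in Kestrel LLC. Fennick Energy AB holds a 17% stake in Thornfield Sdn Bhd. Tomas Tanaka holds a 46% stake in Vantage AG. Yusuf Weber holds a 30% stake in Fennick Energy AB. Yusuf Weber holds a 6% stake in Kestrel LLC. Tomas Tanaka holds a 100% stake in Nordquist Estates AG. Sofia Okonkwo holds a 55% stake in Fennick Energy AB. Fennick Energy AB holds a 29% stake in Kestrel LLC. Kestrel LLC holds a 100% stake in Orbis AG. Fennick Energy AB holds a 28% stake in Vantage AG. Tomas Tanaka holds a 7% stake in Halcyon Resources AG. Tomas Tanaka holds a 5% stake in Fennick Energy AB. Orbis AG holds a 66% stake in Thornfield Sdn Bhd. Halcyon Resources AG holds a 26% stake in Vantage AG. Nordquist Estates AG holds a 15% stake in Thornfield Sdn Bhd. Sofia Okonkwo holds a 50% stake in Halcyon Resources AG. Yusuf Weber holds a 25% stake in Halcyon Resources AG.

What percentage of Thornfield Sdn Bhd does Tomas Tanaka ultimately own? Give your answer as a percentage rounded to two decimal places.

59.71%

Tomas reaches Thornfield along 4 paths.
Via Kestrel → Orbis: 65% × 100% × 66% = 42.9%.
Via Fennick → Kestrel → Orbis: 5% × 29% × 100% × 66% = 0.957%.
Via Nordquist: 100% × 15% = 15%.
Via Fennick: 5% × 17% = 0.85%.
Total: 42.9% + 0.957% + 15% + 0.85% = 59.707%.
Rounded: 59.71%.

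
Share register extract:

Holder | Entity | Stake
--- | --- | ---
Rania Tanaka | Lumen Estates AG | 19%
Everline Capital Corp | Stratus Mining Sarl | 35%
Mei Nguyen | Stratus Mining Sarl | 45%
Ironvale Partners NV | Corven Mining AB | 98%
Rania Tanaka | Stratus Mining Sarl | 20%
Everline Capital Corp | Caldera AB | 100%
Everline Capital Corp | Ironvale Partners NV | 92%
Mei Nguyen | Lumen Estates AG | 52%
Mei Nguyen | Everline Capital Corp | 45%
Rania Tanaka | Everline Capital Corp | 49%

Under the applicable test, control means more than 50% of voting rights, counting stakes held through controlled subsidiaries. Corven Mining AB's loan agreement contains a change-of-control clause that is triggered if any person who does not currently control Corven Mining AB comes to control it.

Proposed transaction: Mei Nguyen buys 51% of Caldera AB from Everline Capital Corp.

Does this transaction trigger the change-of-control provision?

No

The purchase adds only to Mei's holdings (Everline's stake shrinks), so Mei is the only person who could newly come to control Corven.
Mei holds 52% of Lumen, so Mei controls Lumen.
Neither Mei nor any entity Mei controls holds any voting interest in Corven.
So before the transaction, Mei does not control Corven.
After the purchase, Mei holds 51% of Caldera directly, and Everline's stake falls to 49%.
Mei holds 51% of Caldera, so Mei controls Caldera.
After the transaction, neither Mei nor any entity Mei controls holds a voting interest in Corven, so Mei still does not control it.
No new person acquires control, so the clause is not triggered.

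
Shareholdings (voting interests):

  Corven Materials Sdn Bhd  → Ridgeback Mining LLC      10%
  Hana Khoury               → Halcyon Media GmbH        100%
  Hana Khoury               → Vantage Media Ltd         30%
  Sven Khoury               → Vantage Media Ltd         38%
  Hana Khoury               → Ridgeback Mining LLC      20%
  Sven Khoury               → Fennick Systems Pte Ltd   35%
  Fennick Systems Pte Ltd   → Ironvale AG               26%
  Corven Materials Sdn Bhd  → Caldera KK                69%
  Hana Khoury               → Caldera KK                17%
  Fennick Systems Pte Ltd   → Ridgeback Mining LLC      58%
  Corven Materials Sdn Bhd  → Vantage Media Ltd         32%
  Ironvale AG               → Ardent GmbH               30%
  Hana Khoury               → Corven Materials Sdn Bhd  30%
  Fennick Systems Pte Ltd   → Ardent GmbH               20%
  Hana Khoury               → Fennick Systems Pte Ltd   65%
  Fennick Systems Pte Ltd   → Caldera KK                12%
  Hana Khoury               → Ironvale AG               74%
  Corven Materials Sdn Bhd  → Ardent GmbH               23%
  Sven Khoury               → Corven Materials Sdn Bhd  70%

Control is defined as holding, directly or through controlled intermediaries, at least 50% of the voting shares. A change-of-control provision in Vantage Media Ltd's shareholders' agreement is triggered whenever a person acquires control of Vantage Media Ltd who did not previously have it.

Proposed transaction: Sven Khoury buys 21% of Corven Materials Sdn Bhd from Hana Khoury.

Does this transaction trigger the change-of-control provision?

No

The purchase adds only to Sven's holdings (Hana's stake shrinks), so Sven is the only person who could newly come to control Vantage.
Sven holds 70% of Corven, so Sven controls Corven.
Sven and Corven together hold 38% + 32% = 70% of Vantage, so Sven controls Vantage.
So Sven already controls Vantage before the transaction.
After the purchase, Sven's direct stake in Corven rises to 70% + 21% = 91%, and Hana's stake falls to 9%.
Sven controlled Vantage already, so this is not a new person acquiring control; every other person's position is unchanged or reduced.
No new person acquires control, so the clause is not triggered.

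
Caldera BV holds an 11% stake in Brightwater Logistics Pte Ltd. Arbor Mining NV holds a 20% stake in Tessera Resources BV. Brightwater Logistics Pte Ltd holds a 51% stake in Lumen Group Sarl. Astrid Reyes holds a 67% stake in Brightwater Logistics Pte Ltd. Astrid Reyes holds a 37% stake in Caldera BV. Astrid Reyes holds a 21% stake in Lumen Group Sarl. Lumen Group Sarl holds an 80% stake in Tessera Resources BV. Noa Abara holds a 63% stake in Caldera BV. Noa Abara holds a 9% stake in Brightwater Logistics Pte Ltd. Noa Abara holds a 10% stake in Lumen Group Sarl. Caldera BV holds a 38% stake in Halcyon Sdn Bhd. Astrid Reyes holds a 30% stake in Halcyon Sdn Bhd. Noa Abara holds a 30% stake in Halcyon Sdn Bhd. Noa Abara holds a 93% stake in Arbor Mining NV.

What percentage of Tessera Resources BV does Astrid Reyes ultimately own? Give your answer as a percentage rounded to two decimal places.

45.80%

Astrid reaches Tessera along 3 paths.
Via Lumen: 21% × 80% = 16.8%.
Via Brightwater → Lumen: 67% × 51% × 80% = 27.336%.
Via Caldera → Brightwater → Lumen: 37% × 11% × 51% × 80% = 1.66056%.
Total: 16.8% + 27.336% + 1.66056% = 45.79656%.
Rounded: 45.80%.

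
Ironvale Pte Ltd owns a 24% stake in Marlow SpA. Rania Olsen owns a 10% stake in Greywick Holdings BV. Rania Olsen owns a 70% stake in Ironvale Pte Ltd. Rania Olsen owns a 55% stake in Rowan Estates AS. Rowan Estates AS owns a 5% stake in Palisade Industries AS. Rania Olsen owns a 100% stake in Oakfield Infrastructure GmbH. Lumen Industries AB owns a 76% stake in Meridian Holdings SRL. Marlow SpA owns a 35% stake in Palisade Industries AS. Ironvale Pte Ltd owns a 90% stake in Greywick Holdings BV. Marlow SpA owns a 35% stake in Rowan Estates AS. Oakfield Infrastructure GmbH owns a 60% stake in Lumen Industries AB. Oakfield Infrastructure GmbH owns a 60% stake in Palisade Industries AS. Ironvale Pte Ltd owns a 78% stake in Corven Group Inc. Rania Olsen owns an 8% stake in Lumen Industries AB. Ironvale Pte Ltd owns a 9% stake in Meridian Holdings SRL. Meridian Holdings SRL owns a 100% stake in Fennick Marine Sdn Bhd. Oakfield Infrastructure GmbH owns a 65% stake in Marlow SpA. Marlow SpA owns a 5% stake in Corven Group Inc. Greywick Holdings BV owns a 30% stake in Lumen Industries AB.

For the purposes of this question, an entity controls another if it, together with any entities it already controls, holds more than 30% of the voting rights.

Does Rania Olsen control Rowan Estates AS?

Rania holds 100% of Oakfield, so Rania controls Oakfield.
Rania holds 70% of Ironvale, so Rania controls Ironvale.
Ironvale and Oakfield together hold 24% + 65% = 89% of Marlow, so Rania controls Marlow.
Marlow and Rania together hold 35% + 55% = 90% of Rowan, so Rania controls Rowan.

Yes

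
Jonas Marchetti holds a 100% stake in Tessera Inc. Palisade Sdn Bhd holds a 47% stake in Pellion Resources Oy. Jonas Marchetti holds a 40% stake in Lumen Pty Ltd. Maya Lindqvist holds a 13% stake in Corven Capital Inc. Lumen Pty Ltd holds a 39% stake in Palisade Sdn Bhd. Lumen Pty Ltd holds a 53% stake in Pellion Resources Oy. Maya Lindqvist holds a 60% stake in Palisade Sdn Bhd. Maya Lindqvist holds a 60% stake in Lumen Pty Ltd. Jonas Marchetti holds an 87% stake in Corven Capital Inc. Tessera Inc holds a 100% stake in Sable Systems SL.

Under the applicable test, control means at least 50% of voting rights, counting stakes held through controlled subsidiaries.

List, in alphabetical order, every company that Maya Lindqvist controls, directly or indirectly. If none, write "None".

Maya holds 60% of Lumen, so Maya controls Lumen.
Lumen and Maya together hold 39% + 60% = 99% of Palisade, so Maya controls Palisade.
Lumen and Palisade together hold 53% + 47% = 100% of Pellion, so Maya controls Pellion.
No other company's threshold is met.

Lumen Pty Ltd, Palisade Sdn Bhd, Pellion Resources Oy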